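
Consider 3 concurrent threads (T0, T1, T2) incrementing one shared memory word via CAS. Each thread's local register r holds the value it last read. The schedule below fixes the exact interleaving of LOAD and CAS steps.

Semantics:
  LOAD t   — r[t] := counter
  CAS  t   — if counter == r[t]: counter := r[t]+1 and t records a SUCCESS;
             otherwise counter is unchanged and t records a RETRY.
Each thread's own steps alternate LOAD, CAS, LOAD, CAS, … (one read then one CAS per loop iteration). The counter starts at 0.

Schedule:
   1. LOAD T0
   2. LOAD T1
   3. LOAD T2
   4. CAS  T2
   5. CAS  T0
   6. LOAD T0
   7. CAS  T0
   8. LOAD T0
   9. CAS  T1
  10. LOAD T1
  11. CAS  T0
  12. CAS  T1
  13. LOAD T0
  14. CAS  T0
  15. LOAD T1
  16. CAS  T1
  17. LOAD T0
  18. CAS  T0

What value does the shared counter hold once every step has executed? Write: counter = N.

counter = 6

T0 LOAD — after: cnt=0, r=0 — load
T1 LOAD — after: cnt=0, r=0 — load
T2 LOAD — after: cnt=0, r=0 — load
T2 CAS — after: cnt=1, r=0 — ok
T0 CAS — after: cnt=1, r=0 — retry
T0 LOAD — after: cnt=1, r=1 — load
T0 CAS — after: cnt=2, r=1 — ok
T0 LOAD — after: cnt=2, r=2 — load
T1 CAS — after: cnt=2, r=0 — retry
T1 LOAD — after: cnt=2, r=2 — load
T0 CAS — after: cnt=3, r=2 — ok
T1 CAS — after: cnt=3, r=2 — retry
T0 LOAD — after: cnt=3, r=3 — load
T0 CAS — after: cnt=4, r=3 — ok
T1 LOAD — after: cnt=4, r=4 — load
T1 CAS — after: cnt=5, r=4 — ok
T0 LOAD — after: cnt=5, r=5 — load
T0 CAS — after: cnt=6, r=5 — ok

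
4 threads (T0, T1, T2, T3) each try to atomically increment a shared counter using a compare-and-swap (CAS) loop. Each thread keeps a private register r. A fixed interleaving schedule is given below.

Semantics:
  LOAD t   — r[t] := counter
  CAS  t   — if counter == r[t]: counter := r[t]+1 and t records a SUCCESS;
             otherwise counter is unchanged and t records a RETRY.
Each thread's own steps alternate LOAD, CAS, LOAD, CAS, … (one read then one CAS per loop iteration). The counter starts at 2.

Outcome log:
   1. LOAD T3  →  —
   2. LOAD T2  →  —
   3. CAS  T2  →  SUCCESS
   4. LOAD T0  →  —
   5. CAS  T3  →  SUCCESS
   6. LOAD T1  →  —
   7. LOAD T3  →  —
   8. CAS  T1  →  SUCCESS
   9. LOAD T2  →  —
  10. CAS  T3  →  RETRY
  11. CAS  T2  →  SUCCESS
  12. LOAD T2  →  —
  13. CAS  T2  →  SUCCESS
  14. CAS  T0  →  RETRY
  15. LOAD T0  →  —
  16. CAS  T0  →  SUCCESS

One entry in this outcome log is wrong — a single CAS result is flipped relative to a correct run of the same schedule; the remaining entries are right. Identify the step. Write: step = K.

Correct run:
[1] T3.load  rd  (counter 2, T3.r 2)
[2] T2.load  rd  (counter 2, T2.r 2)
[3] T2.cas  hit  (counter 3, T2.r 2)
[4] T0.load  rd  (counter 3, T0.r 3)
[5] T3.cas  miss  (counter 3, T3.r 2)
[6] T1.load  rd  (counter 3, T1.r 3)
[7] T3.load  rd  (counter 3, T3.r 3)
[8] T1.cas  hit  (counter 4, T1.r 3)
[9] T2.load  rd  (counter 4, T2.r 4)
[10] T3.cas  miss  (counter 4, T3.r 3)
[11] T2.cas  hit  (counter 5, T2.r 4)
[12] T2.load  rd  (counter 5, T2.r 5)
[13] T2.cas  hit  (counter 6, T2.r 5)
[14] T0.cas  miss  (counter 6, T0.r 3)
[15] T0.load  rd  (counter 6, T0.r 6)
[16] T0.cas  hit  (counter 7, T0.r 6)
Log disagrees first at step 5.

step = 5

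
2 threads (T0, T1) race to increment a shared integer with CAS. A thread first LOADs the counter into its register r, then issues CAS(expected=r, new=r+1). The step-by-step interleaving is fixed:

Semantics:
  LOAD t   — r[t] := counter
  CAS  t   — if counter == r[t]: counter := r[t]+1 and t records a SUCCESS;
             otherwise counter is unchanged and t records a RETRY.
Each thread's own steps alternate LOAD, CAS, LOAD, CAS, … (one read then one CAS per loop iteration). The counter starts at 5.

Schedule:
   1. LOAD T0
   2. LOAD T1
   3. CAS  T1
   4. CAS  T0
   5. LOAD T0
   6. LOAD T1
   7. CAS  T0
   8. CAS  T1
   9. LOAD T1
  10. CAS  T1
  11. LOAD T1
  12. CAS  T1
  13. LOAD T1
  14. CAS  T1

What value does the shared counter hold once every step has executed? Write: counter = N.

step 1: T0 LOAD ⇒ load; ctr=5 reg=5
step 2: T1 LOAD ⇒ load; ctr=5 reg=5
step 3: T1 CAS ⇒ ok; ctr=6 reg=5
step 4: T0 CAS ⇒ retry; ctr=6 reg=5
step 5: T0 LOAD ⇒ load; ctr=6 reg=6
step 6: T1 LOAD ⇒ load; ctr=6 reg=6
step 7: T0 CAS ⇒ ok; ctr=7 reg=6
step 8: T1 CAS ⇒ retry; ctr=7 reg=6
step 9: T1 LOAD ⇒ load; ctr=7 reg=7
step 10: T1 CAS ⇒ ok; ctr=8 reg=7
step 11: T1 LOAD ⇒ load; ctr=8 reg=8
step 12: T1 CAS ⇒ ok; ctr=9 reg=8
step 13: T1 LOAD ⇒ load; ctr=9 reg=9
step 14: T1 CAS ⇒ ok; ctr=10 reg=9

counter = 10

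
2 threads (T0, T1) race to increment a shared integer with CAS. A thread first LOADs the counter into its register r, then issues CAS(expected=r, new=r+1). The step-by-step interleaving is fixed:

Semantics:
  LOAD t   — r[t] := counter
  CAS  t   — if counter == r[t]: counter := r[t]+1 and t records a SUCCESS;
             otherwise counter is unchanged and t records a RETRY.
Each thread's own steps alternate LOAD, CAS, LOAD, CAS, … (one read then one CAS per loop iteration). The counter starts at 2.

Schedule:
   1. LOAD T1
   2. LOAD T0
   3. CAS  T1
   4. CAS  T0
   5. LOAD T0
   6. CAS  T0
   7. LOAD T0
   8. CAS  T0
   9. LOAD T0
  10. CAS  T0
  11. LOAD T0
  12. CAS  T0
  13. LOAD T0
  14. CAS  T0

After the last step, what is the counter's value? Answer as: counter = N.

1. LOAD T1 → mem=2 r[T1]=2 [LOAD]
2. LOAD T0 → mem=2 r[T0]=2 [LOAD]
3. CAS T1 → mem=3 r[T1]=2 [OK]
4. CAS T0 → mem=3 r[T0]=2 [RETRY]
5. LOAD T0 → mem=3 r[T0]=3 [LOAD]
6. CAS T0 → mem=4 r[T0]=3 [OK]
7. LOAD T0 → mem=4 r[T0]=4 [LOAD]
8. CAS T0 → mem=5 r[T0]=4 [OK]
9. LOAD T0 → mem=5 r[T0]=5 [LOAD]
10. CAS T0 → mem=6 r[T0]=5 [OK]
11. LOAD T0 → mem=6 r[T0]=6 [LOAD]
12. CAS T0 → mem=7 r[T0]=6 [OK]
13. LOAD T0 → mem=7 r[T0]=7 [LOAD]
14. CAS T0 → mem=8 r[T0]=7 [OK]

counter = 8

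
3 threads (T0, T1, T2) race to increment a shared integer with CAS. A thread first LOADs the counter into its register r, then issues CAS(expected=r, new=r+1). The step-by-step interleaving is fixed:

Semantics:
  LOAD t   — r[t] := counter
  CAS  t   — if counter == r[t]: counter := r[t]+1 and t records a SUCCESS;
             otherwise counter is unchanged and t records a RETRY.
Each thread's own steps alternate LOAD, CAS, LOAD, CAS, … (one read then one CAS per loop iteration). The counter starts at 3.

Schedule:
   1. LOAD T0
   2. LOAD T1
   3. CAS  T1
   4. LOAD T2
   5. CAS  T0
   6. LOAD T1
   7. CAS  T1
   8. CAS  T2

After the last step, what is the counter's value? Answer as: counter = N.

counter = 5

1. LOAD T0 → mem=3 r[T0]=3 [LOAD]
2. LOAD T1 → mem=3 r[T1]=3 [LOAD]
3. CAS T1 → mem=4 r[T1]=3 [OK]
4. LOAD T2 → mem=4 r[T2]=4 [LOAD]
5. CAS T0 → mem=4 r[T0]=3 [RETRY]
6. LOAD T1 → mem=4 r[T1]=4 [LOAD]
7. CAS T1 → mem=5 r[T1]=4 [OK]
8. CAS T2 → mem=5 r[T2]=4 [RETRY]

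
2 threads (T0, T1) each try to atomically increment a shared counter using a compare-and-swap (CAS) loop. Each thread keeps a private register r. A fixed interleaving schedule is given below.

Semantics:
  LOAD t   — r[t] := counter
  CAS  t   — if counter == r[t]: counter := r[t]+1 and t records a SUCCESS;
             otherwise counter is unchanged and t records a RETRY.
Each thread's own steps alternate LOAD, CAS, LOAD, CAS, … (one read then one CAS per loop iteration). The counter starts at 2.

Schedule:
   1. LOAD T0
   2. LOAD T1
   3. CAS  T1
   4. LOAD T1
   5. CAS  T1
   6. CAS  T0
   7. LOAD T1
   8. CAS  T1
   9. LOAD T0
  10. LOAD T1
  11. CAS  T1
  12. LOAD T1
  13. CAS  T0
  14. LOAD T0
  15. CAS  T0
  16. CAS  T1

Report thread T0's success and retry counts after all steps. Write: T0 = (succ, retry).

   1) LOAD T0:  M=2  r_T0=2
   2) LOAD T1:  M=2  r_T1=2
   3) CAS  T1:  M=3  r_T1=2 ✓
   4) LOAD T1:  M=3  r_T1=3
   5) CAS  T1:  M=4  r_T1=3 ✓
   6) CAS  T0:  M=4  r_T0=2 ✗
   7) LOAD T1:  M=4  r_T1=4
   8) CAS  T1:  M=5  r_T1=4 ✓
   9) LOAD T0:  M=5  r_T0=5
  10) LOAD T1:  M=5  r_T1=5
  11) CAS  T1:  M=6  r_T1=5 ✓
  12) LOAD T1:  M=6  r_T1=6
  13) CAS  T0:  M=6  r_T0=5 ✗
  14) LOAD T0:  M=6  r_T0=6
  15) CAS  T0:  M=7  r_T0=6 ✓
  16) CAS  T1:  M=7  r_T1=6 ✗

T0 = (1, 2)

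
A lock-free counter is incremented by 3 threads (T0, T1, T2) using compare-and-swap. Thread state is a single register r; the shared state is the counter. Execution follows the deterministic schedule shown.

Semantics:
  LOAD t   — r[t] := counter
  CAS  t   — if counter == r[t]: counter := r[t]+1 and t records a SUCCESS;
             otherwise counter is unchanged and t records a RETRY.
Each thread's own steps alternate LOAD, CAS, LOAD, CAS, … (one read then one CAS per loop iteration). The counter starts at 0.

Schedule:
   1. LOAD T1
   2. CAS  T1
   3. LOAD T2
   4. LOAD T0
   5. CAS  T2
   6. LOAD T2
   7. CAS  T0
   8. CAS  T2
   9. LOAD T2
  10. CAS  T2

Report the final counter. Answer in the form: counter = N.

counter = 4

[1] T1.load  rd  (counter 0, T1.r 0)
[2] T1.cas  hit  (counter 1, T1.r 0)
[3] T2.load  rd  (counter 1, T2.r 1)
[4] T0.load  rd  (counter 1, T0.r 1)
[5] T2.cas  hit  (counter 2, T2.r 1)
[6] T2.load  rd  (counter 2, T2.r 2)
[7] T0.cas  miss  (counter 2, T0.r 1)
[8] T2.cas  hit  (counter 3, T2.r 2)
[9] T2.load  rd  (counter 3, T2.r 3)
[10] T2.cas  hit  (counter 4, T2.r 3)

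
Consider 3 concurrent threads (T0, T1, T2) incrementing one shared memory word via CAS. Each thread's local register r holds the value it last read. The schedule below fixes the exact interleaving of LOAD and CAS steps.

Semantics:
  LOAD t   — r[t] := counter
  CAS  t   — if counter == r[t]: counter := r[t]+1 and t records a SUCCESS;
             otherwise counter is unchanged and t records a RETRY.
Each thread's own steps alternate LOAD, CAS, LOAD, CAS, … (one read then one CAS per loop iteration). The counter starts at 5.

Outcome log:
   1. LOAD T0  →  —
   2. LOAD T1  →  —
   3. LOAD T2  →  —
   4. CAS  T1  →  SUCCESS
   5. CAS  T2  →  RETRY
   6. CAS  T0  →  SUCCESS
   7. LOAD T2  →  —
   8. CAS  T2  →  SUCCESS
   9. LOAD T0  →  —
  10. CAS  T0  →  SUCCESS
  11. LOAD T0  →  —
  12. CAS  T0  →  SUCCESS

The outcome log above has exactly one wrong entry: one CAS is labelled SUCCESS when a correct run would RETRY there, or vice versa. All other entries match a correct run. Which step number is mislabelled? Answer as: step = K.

step = 6

Reference trace:
   1) LOAD T0:  M=5  r_T0=5
   2) LOAD T1:  M=5  r_T1=5
   3) LOAD T2:  M=5  r_T2=5
   4) CAS  T1:  M=6  r_T1=5 ✓
   5) CAS  T2:  M=6  r_T2=5 ✗
   6) CAS  T0:  M=6  r_T0=5 ✗
   7) LOAD T2:  M=6  r_T2=6
   8) CAS  T2:  M=7  r_T2=6 ✓
   9) LOAD T0:  M=7  r_T0=7
  10) CAS  T0:  M=8  r_T0=7 ✓
  11) LOAD T0:  M=8  r_T0=8
  12) CAS  T0:  M=9  r_T0=8 ✓
Flip is step 6.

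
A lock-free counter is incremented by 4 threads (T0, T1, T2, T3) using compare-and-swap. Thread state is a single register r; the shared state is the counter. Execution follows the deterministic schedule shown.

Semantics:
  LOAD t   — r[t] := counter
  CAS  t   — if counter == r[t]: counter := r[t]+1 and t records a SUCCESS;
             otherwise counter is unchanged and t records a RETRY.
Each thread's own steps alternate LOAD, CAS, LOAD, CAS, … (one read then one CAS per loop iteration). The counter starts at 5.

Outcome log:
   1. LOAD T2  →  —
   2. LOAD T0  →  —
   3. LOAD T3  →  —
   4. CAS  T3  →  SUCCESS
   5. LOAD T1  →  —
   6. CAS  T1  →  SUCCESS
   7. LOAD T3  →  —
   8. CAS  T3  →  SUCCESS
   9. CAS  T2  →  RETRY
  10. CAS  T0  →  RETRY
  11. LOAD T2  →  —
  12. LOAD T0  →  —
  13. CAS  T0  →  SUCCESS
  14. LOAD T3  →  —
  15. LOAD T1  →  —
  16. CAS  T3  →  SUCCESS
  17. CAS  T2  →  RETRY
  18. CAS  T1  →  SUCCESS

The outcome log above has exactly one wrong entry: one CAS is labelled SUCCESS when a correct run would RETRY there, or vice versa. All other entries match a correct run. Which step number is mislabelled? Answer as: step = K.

step = 18

Correct run:
[1] T2.load  rd  (counter 5, T2.r 5)
[2] T0.load  rd  (counter 5, T0.r 5)
[3] T3.load  rd  (counter 5, T3.r 5)
[4] T3.cas  hit  (counter 6, T3.r 5)
[5] T1.load  rd  (counter 6, T1.r 6)
[6] T1.cas  hit  (counter 7, T1.r 6)
[7] T3.load  rd  (counter 7, T3.r 7)
[8] T3.cas  hit  (counter 8, T3.r 7)
[9] T2.cas  miss  (counter 8, T2.r 5)
[10] T0.cas  miss  (counter 8, T0.r 5)
[11] T2.load  rd  (counter 8, T2.r 8)
[12] T0.load  rd  (counter 8, T0.r 8)
[13] T0.cas  hit  (counter 9, T0.r 8)
[14] T3.load  rd  (counter 9, T3.r 9)
[15] T1.load  rd  (counter 9, T1.r 9)
[16] T3.cas  hit  (counter 10, T3.r 9)
[17] T2.cas  miss  (counter 10, T2.r 8)
[18] T1.cas  miss  (counter 10, T1.r 9)
Mismatch at 18.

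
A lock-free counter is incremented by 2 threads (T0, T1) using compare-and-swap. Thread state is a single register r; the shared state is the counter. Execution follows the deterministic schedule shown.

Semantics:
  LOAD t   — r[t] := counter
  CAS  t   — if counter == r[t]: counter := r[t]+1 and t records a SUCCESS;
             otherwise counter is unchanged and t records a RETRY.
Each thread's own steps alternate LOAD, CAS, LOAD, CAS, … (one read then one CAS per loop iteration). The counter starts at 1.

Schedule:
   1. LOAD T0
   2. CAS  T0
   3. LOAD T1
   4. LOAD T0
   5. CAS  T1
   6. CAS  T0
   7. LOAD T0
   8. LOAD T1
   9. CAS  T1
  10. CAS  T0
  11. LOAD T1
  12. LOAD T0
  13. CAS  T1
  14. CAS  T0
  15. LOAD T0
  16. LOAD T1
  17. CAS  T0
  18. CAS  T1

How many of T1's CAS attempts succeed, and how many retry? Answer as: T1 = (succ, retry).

step 1: T0 LOAD ⇒ load; ctr=1 reg=1
step 2: T0 CAS ⇒ ok; ctr=2 reg=1
step 3: T1 LOAD ⇒ load; ctr=2 reg=2
step 4: T0 LOAD ⇒ load; ctr=2 reg=2
step 5: T1 CAS ⇒ ok; ctr=3 reg=2
step 6: T0 CAS ⇒ retry; ctr=3 reg=2
step 7: T0 LOAD ⇒ load; ctr=3 reg=3
step 8: T1 LOAD ⇒ load; ctr=3 reg=3
step 9: T1 CAS ⇒ ok; ctr=4 reg=3
step 10: T0 CAS ⇒ retry; ctr=4 reg=3
step 11: T1 LOAD ⇒ load; ctr=4 reg=4
step 12: T0 LOAD ⇒ load; ctr=4 reg=4
step 13: T1 CAS ⇒ ok; ctr=5 reg=4
step 14: T0 CAS ⇒ retry; ctr=5 reg=4
step 15: T0 LOAD ⇒ load; ctr=5 reg=5
step 16: T1 LOAD ⇒ load; ctr=5 reg=5
step 17: T0 CAS ⇒ ok; ctr=6 reg=5
step 18: T1 CAS ⇒ retry; ctr=6 reg=5

T1 = (3, 1)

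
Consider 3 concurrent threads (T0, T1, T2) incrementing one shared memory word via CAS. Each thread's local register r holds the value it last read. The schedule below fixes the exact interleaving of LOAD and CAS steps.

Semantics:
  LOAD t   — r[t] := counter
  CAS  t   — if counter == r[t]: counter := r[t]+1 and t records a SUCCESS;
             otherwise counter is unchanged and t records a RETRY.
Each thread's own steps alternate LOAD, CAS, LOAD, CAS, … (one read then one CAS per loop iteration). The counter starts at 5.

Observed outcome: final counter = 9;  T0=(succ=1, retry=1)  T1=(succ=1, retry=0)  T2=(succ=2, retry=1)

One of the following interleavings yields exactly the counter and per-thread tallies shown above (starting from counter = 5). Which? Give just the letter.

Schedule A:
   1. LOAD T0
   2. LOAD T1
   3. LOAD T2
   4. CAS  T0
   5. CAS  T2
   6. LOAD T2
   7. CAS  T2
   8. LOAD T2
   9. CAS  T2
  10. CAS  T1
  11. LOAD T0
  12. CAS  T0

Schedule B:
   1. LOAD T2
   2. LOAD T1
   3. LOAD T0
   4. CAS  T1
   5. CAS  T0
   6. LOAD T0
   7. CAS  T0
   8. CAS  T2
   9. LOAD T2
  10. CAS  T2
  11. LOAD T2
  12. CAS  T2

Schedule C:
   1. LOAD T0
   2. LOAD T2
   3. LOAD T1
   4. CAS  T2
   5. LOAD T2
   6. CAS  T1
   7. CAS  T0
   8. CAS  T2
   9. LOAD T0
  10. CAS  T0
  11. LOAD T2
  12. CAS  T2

Run B:
[1] T2.load  rd  (counter 5, T2.r 5)
[2] T1.load  rd  (counter 5, T1.r 5)
[3] T0.load  rd  (counter 5, T0.r 5)
[4] T1.cas  hit  (counter 6, T1.r 5)
[5] T0.cas  miss  (counter 6, T0.r 5)
[6] T0.load  rd  (counter 6, T0.r 6)
[7] T0.cas  hit  (counter 7, T0.r 6)
[8] T2.cas  miss  (counter 7, T2.r 5)
[9] T2.load  rd  (counter 7, T2.r 7)
[10] T2.cas  hit  (counter 8, T2.r 7)
[11] T2.load  rd  (counter 8, T2.r 8)
[12] T2.cas  hit  (counter 9, T2.r 8)

B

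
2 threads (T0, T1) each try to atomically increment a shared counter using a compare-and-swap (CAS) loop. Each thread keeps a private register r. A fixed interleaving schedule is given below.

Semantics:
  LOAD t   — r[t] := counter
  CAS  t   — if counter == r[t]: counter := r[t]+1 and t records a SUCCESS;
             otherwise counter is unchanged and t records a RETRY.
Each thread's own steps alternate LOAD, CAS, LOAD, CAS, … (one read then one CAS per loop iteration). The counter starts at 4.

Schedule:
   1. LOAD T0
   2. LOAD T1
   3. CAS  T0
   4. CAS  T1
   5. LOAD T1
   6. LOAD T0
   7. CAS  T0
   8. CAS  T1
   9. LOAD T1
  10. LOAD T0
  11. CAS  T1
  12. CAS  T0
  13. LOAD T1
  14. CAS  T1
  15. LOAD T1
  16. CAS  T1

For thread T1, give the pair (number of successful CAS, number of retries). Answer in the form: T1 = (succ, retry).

step 1: T0 LOAD ⇒ load; ctr=4 reg=4
step 2: T1 LOAD ⇒ load; ctr=4 reg=4
step 3: T0 CAS ⇒ ok; ctr=5 reg=4
step 4: T1 CAS ⇒ retry; ctr=5 reg=4
step 5: T1 LOAD ⇒ load; ctr=5 reg=5
step 6: T0 LOAD ⇒ load; ctr=5 reg=5
step 7: T0 CAS ⇒ ok; ctr=6 reg=5
step 8: T1 CAS ⇒ retry; ctr=6 reg=5
step 9: T1 LOAD ⇒ load; ctr=6 reg=6
step 10: T0 LOAD ⇒ load; ctr=6 reg=6
step 11: T1 CAS ⇒ ok; ctr=7 reg=6
step 12: T0 CAS ⇒ retry; ctr=7 reg=6
step 13: T1 LOAD ⇒ load; ctr=7 reg=7
step 14: T1 CAS ⇒ ok; ctr=8 reg=7
step 15: T1 LOAD ⇒ load; ctr=8 reg=8
step 16: T1 CAS ⇒ ok; ctr=9 reg=8

T1 = (3, 2)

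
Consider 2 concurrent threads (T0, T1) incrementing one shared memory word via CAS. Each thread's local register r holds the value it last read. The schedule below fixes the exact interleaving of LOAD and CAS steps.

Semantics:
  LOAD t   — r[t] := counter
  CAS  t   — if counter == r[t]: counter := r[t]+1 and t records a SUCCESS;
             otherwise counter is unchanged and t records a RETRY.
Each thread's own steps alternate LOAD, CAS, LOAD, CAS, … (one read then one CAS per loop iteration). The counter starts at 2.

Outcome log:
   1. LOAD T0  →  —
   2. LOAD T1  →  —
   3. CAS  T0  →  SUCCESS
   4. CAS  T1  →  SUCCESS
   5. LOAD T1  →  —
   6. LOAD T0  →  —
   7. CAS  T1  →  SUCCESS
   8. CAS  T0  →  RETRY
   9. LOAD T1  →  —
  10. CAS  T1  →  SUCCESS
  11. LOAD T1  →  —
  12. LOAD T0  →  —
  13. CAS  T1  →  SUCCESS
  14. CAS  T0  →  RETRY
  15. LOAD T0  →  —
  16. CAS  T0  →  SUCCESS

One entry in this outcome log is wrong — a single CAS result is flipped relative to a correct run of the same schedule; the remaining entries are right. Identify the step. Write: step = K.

step = 4

Re-executing:
[1] T0.load  rd  (counter 2, T0.r 2)
[2] T1.load  rd  (counter 2, T1.r 2)
[3] T0.cas  hit  (counter 3, T0.r 2)
[4] T1.cas  miss  (counter 3, T1.r 2)
[5] T1.load  rd  (counter 3, T1.r 3)
[6] T0.load  rd  (counter 3, T0.r 3)
[7] T1.cas  hit  (counter 4, T1.r 3)
[8] T0.cas  miss  (counter 4, T0.r 3)
[9] T1.load  rd  (counter 4, T1.r 4)
[10] T1.cas  hit  (counter 5, T1.r 4)
[11] T1.load  rd  (counter 5, T1.r 5)
[12] T0.load  rd  (counter 5, T0.r 5)
[13] T1.cas  hit  (counter 6, T1.r 5)
[14] T0.cas  miss  (counter 6, T0.r 5)
[15] T0.load  rd  (counter 6, T0.r 6)
[16] T0.cas  hit  (counter 7, T0.r 6)
Flip is step 4.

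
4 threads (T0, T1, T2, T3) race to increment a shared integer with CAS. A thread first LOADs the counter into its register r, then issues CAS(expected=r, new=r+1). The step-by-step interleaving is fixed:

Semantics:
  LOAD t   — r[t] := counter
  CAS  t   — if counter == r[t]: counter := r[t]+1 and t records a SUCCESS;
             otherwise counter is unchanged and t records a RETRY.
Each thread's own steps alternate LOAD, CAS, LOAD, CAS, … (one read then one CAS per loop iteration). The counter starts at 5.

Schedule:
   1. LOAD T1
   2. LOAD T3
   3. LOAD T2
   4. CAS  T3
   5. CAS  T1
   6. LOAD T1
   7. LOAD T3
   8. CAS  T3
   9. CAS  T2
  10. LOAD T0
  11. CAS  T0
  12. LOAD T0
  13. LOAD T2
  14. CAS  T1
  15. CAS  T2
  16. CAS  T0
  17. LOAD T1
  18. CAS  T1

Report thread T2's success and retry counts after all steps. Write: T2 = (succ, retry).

step 1: T1 LOAD ⇒ load; ctr=5 reg=5
step 2: T3 LOAD ⇒ load; ctr=5 reg=5
step 3: T2 LOAD ⇒ load; ctr=5 reg=5
step 4: T3 CAS ⇒ ok; ctr=6 reg=5
step 5: T1 CAS ⇒ retry; ctr=6 reg=5
step 6: T1 LOAD ⇒ load; ctr=6 reg=6
step 7: T3 LOAD ⇒ load; ctr=6 reg=6
step 8: T3 CAS ⇒ ok; ctr=7 reg=6
step 9: T2 CAS ⇒ retry; ctr=7 reg=5
step 10: T0 LOAD ⇒ load; ctr=7 reg=7
step 11: T0 CAS ⇒ ok; ctr=8 reg=7
step 12: T0 LOAD ⇒ load; ctr=8 reg=8
step 13: T2 LOAD ⇒ load; ctr=8 reg=8
step 14: T1 CAS ⇒ retry; ctr=8 reg=6
step 15: T2 CAS ⇒ ok; ctr=9 reg=8
step 16: T0 CAS ⇒ retry; ctr=9 reg=8
step 17: T1 LOAD ⇒ load; ctr=9 reg=9
step 18: T1 CAS ⇒ ok; ctr=10 reg=9

T2 = (1, 1)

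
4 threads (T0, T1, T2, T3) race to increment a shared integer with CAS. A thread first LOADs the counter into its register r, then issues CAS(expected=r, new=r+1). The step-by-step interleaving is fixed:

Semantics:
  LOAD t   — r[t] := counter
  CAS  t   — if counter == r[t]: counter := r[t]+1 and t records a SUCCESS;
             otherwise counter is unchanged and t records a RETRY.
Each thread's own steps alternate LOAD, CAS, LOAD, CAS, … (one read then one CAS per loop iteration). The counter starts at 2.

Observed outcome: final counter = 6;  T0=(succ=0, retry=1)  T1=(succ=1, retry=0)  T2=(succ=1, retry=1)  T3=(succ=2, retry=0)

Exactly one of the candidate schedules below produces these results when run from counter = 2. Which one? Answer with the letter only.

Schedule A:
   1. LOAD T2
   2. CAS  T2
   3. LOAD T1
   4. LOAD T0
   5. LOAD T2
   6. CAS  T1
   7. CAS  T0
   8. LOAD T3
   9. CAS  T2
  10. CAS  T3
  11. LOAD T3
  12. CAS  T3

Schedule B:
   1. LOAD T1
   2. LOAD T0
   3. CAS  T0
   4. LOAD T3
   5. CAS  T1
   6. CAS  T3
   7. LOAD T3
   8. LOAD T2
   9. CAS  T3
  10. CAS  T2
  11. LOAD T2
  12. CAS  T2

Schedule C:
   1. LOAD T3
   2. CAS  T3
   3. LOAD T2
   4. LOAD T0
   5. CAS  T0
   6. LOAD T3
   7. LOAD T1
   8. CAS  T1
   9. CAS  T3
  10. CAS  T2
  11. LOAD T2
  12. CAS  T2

Simulating candidate A:
1. LOAD T2 → mem=2 r[T2]=2 [LOAD]
2. CAS T2 → mem=3 r[T2]=2 [OK]
3. LOAD T1 → mem=3 r[T1]=3 [LOAD]
4. LOAD T0 → mem=3 r[T0]=3 [LOAD]
5. LOAD T2 → mem=3 r[T2]=3 [LOAD]
6. CAS T1 → mem=4 r[T1]=3 [OK]
7. CAS T0 → mem=4 r[T0]=3 [RETRY]
8. LOAD T3 → mem=4 r[T3]=4 [LOAD]
9. CAS T2 → mem=4 r[T2]=3 [RETRY]
10. CAS T3 → mem=5 r[T3]=4 [OK]
11. LOAD T3 → mem=5 r[T3]=5 [LOAD]
12. CAS T3 → mem=6 r[T3]=5 [OK]

A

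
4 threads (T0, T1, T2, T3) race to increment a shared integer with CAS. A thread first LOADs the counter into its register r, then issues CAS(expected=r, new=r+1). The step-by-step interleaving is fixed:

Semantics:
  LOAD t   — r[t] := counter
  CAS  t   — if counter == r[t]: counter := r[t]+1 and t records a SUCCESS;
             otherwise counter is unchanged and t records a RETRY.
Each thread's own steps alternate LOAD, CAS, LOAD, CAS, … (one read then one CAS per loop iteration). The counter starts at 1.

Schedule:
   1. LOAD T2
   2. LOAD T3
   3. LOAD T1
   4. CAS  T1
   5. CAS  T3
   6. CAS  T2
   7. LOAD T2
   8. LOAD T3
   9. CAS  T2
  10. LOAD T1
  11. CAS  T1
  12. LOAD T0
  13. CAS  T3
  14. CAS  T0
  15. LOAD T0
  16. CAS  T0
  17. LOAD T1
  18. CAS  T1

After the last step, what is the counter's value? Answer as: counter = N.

counter = 7

1. LOAD T2 → mem=1 r[T2]=1 [LOAD]
2. LOAD T3 → mem=1 r[T3]=1 [LOAD]
3. LOAD T1 → mem=1 r[T1]=1 [LOAD]
4. CAS T1 → mem=2 r[T1]=1 [OK]
5. CAS T3 → mem=2 r[T3]=1 [RETRY]
6. CAS T2 → mem=2 r[T2]=1 [RETRY]
7. LOAD T2 → mem=2 r[T2]=2 [LOAD]
8. LOAD T3 → mem=2 r[T3]=2 [LOAD]
9. CAS T2 → mem=3 r[T2]=2 [OK]
10. LOAD T1 → mem=3 r[T1]=3 [LOAD]
11. CAS T1 → mem=4 r[T1]=3 [OK]
12. LOAD T0 → mem=4 r[T0]=4 [LOAD]
13. CAS T3 → mem=4 r[T3]=2 [RETRY]
14. CAS T0 → mem=5 r[T0]=4 [OK]
15. LOAD T0 → mem=5 r[T0]=5 [LOAD]
16. CAS T0 → mem=6 r[T0]=5 [OK]
17. LOAD T1 → mem=6 r[T1]=6 [LOAD]
18. CAS T1 → mem=7 r[T1]=6 [OK]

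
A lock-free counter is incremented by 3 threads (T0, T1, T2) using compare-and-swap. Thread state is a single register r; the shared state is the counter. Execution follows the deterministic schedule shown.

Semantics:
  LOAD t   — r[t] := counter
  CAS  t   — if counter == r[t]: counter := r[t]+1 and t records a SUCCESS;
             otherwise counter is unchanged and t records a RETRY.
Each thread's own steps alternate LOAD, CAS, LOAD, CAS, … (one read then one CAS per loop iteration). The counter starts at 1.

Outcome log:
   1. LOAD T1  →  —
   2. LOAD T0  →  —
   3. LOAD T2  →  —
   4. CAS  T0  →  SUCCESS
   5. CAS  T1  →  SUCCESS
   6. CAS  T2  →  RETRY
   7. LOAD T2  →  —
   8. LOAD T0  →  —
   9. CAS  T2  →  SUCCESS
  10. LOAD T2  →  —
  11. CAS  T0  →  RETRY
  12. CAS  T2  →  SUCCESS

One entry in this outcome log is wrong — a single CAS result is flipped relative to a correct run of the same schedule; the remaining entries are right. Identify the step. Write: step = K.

Reference trace:
   1) LOAD T1:  M=1  r_T1=1
   2) LOAD T0:  M=1  r_T0=1
   3) LOAD T2:  M=1  r_T2=1
   4) CAS  T0:  M=2  r_T0=1 ✓
   5) CAS  T1:  M=2  r_T1=1 ✗
   6) CAS  T2:  M=2  r_T2=1 ✗
   7) LOAD T2:  M=2  r_T2=2
   8) LOAD T0:  M=2  r_T0=2
   9) CAS  T2:  M=3  r_T2=2 ✓
  10) LOAD T2:  M=3  r_T2=3
  11) CAS  T0:  M=3  r_T0=2 ✗
  12) CAS  T2:  M=4  r_T2=3 ✓
Mismatch at 5.

step = 5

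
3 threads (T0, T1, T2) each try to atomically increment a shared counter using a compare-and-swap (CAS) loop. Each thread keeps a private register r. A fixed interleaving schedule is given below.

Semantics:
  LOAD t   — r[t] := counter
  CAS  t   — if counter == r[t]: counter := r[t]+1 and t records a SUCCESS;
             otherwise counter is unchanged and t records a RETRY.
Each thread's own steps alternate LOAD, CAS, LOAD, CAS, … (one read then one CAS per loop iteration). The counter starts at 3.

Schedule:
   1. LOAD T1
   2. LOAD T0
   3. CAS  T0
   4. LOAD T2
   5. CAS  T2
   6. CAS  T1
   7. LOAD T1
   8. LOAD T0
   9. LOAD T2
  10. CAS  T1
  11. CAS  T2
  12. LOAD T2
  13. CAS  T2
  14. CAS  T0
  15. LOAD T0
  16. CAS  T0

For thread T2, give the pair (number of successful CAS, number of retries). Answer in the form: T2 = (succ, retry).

T1 LOAD — after: cnt=3, r=3 — load
T0 LOAD — after: cnt=3, r=3 — load
T0 CAS — after: cnt=4, r=3 — ok
T2 LOAD — after: cnt=4, r=4 — load
T2 CAS — after: cnt=5, r=4 — ok
T1 CAS — after: cnt=5, r=3 — retry
T1 LOAD — after: cnt=5, r=5 — load
T0 LOAD — after: cnt=5, r=5 — load
T2 LOAD — after: cnt=5, r=5 — load
T1 CAS — after: cnt=6, r=5 — ok
T2 CAS — after: cnt=6, r=5 — retry
T2 LOAD — after: cnt=6, r=6 — load
T2 CAS — after: cnt=7, r=6 — ok
T0 CAS — after: cnt=7, r=5 — retry
T0 LOAD — after: cnt=7, r=7 — load
T0 CAS — after: cnt=8, r=7 — ok

T2 = (2, 1)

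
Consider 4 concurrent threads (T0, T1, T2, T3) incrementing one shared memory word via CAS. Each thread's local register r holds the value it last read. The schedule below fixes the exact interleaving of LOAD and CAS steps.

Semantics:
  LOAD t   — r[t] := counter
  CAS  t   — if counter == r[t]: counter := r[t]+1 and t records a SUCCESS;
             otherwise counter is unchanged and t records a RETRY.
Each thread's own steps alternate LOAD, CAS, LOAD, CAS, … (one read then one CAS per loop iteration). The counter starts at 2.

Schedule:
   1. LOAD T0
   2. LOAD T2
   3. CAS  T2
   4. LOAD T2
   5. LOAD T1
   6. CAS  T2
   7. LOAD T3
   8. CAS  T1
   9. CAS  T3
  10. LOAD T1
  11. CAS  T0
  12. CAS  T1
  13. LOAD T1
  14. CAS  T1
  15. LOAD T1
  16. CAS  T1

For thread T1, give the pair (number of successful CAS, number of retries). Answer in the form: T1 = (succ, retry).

T1 = (3, 1)

   1) LOAD T0:  M=2  r_T0=2
   2) LOAD T2:  M=2  r_T2=2
   3) CAS  T2:  M=3  r_T2=2 ✓
   4) LOAD T2:  M=3  r_T2=3
   5) LOAD T1:  M=3  r_T1=3
   6) CAS  T2:  M=4  r_T2=3 ✓
   7) LOAD T3:  M=4  r_T3=4
   8) CAS  T1:  M=4  r_T1=3 ✗
   9) CAS  T3:  M=5  r_T3=4 ✓
  10) LOAD T1:  M=5  r_T1=5
  11) CAS  T0:  M=5  r_T0=2 ✗
  12) CAS  T1:  M=6  r_T1=5 ✓
  13) LOAD T1:  M=6  r_T1=6
  14) CAS  T1:  M=7  r_T1=6 ✓
  15) LOAD T1:  M=7  r_T1=7
  16) CAS  T1:  M=8  r_T1=7 ✓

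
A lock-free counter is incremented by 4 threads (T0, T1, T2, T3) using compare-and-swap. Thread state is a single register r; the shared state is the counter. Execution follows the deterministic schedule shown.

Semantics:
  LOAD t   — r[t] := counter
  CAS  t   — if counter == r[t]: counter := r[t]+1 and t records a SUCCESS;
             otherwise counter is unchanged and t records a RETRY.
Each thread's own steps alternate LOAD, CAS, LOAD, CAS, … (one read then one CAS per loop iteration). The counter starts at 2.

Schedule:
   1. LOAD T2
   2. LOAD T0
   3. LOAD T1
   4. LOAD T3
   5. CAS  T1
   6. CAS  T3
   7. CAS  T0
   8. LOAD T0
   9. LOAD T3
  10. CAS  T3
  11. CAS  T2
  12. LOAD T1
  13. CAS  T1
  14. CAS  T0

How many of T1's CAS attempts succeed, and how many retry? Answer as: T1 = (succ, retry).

T1 = (2, 0)

#1 T2 reads 2
#2 T0 reads 2
#3 T1 reads 2
#4 T3 reads 2
#5 T1 CAS(2→3) writes; counter now 3
#6 T3 CAS(2→3) fails; counter now 3
#7 T0 CAS(2→3) fails; counter now 3
#8 T0 reads 3
#9 T3 reads 3
#10 T3 CAS(3→4) writes; counter now 4
#11 T2 CAS(2→3) fails; counter now 4
#12 T1 reads 4
#13 T1 CAS(4→5) writes; counter now 5
#14 T0 CAS(3→4) fails; counter now 5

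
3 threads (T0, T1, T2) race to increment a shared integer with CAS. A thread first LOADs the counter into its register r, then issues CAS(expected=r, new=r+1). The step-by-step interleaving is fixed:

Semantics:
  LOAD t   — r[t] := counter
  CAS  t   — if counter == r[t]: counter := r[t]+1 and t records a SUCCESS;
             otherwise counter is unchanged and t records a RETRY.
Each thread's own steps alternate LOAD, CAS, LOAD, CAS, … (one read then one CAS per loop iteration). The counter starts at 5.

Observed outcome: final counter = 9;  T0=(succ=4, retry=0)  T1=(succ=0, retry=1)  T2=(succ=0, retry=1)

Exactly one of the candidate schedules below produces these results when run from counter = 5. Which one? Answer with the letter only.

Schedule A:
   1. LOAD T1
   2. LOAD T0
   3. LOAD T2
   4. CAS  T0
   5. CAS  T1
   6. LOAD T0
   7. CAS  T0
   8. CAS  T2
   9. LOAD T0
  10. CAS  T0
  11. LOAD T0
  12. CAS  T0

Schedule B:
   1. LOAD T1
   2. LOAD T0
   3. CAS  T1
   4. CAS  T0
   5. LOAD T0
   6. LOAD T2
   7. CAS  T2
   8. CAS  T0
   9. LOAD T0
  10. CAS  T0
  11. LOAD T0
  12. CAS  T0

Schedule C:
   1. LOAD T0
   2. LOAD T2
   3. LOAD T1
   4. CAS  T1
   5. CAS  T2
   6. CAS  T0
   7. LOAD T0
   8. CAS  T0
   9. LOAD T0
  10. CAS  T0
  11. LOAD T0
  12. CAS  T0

A

Tracing schedule A:
[1] T1.load  rd  (counter 5, T1.r 5)
[2] T0.load  rd  (counter 5, T0.r 5)
[3] T2.load  rd  (counter 5, T2.r 5)
[4] T0.cas  hit  (counter 6, T0.r 5)
[5] T1.cas  miss  (counter 6, T1.r 5)
[6] T0.load  rd  (counter 6, T0.r 6)
[7] T0.cas  hit  (counter 7, T0.r 6)
[8] T2.cas  miss  (counter 7, T2.r 5)
[9] T0.load  rd  (counter 7, T0.r 7)
[10] T0.cas  hit  (counter 8, T0.r 7)
[11] T0.load  rd  (counter 8, T0.r 8)
[12] T0.cas  hit  (counter 9, T0.r 8)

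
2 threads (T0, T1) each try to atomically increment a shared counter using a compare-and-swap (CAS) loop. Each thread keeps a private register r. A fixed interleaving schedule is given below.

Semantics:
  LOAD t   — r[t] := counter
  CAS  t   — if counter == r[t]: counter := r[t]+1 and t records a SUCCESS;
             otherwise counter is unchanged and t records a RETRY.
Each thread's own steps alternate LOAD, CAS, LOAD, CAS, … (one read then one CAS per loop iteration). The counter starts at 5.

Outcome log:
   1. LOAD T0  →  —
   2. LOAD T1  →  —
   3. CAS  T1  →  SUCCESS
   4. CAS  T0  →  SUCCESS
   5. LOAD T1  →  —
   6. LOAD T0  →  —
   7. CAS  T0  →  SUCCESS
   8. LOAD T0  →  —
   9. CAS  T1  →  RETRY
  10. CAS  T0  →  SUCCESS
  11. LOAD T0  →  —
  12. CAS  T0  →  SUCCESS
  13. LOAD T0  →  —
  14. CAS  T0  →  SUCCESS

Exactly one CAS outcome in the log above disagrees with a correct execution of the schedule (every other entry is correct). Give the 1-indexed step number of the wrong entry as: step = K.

Correct run:
#1 T0 reads 5
#2 T1 reads 5
#3 T1 CAS(5→6) writes; counter now 6
#4 T0 CAS(5→6) fails; counter now 6
#5 T1 reads 6
#6 T0 reads 6
#7 T0 CAS(6→7) writes; counter now 7
#8 T0 reads 7
#9 T1 CAS(6→7) fails; counter now 7
#10 T0 CAS(7→8) writes; counter now 8
#11 T0 reads 8
#12 T0 CAS(8→9) writes; counter now 9
#13 T0 reads 9
#14 T0 CAS(9→10) writes; counter now 10
Mismatch at 4.

step = 4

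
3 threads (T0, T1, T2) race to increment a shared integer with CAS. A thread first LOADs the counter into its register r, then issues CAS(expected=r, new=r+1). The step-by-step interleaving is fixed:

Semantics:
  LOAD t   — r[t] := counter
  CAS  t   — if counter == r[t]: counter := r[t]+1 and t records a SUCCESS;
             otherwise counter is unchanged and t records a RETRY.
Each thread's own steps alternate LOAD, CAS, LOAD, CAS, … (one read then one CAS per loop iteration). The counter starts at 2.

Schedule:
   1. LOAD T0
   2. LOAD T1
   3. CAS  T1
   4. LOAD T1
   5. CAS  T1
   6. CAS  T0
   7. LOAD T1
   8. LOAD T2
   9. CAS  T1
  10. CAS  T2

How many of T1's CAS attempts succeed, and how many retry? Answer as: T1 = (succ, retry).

   1) LOAD T0:  M=2  r_T0=2
   2) LOAD T1:  M=2  r_T1=2
   3) CAS  T1:  M=3  r_T1=2 ✓
   4) LOAD T1:  M=3  r_T1=3
   5) CAS  T1:  M=4  r_T1=3 ✓
   6) CAS  T0:  M=4  r_T0=2 ✗
   7) LOAD T1:  M=4  r_T1=4
   8) LOAD T2:  M=4  r_T2=4
   9) CAS  T1:  M=5  r_T1=4 ✓
  10) CAS  T2:  M=5  r_T2=4 ✗

T1 = (3, 0)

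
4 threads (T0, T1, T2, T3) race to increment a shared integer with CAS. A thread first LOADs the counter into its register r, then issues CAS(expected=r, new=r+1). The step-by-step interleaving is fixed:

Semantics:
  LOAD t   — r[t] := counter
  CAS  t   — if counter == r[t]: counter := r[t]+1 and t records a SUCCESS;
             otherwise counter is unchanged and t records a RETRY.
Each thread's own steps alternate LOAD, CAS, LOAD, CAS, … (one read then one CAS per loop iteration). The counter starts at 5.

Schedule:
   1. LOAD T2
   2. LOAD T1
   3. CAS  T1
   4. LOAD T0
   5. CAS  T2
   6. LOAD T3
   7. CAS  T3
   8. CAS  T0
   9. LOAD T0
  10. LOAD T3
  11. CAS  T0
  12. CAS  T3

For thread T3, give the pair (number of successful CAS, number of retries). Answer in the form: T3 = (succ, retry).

   1) LOAD T2:  M=5  r_T2=5
   2) LOAD T1:  M=5  r_T1=5
   3) CAS  T1:  M=6  r_T1=5 ✓
   4) LOAD T0:  M=6  r_T0=6
   5) CAS  T2:  M=6  r_T2=5 ✗
   6) LOAD T3:  M=6  r_T3=6
   7) CAS  T3:  M=7  r_T3=6 ✓
   8) CAS  T0:  M=7  r_T0=6 ✗
   9) LOAD T0:  M=7  r_T0=7
  10) LOAD T3:  M=7  r_T3=7
  11) CAS  T0:  M=8  r_T0=7 ✓
  12) CAS  T3:  M=8  r_T3=7 ✗

T3 = (1, 1)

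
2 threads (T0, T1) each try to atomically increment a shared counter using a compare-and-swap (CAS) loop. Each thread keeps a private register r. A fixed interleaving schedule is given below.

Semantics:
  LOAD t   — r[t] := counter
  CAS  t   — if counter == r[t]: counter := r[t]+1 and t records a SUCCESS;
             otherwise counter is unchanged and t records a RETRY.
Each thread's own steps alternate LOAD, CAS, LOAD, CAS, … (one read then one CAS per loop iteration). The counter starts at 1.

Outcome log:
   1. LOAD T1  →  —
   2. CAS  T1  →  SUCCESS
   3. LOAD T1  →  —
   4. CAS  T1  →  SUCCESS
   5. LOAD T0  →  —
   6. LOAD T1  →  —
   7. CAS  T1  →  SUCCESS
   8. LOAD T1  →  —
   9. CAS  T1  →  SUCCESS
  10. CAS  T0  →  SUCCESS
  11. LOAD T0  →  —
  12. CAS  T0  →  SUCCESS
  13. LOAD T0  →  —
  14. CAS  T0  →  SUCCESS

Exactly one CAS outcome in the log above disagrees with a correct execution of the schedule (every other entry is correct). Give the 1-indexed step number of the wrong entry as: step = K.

step = 10

Re-executing:
[1] T1.load  rd  (counter 1, T1.r 1)
[2] T1.cas  hit  (counter 2, T1.r 1)
[3] T1.load  rd  (counter 2, T1.r 2)
[4] T1.cas  hit  (counter 3, T1.r 2)
[5] T0.load  rd  (counter 3, T0.r 3)
[6] T1.load  rd  (counter 3, T1.r 3)
[7] T1.cas  hit  (counter 4, T1.r 3)
[8] T1.load  rd  (counter 4, T1.r 4)
[9] T1.cas  hit  (counter 5, T1.r 4)
[10] T0.cas  miss  (counter 5, T0.r 3)
[11] T0.load  rd  (counter 5, T0.r 5)
[12] T0.cas  hit  (counter 6, T0.r 5)
[13] T0.load  rd  (counter 6, T0.r 6)
[14] T0.cas  hit  (counter 7, T0.r 6)
Mismatch at 10.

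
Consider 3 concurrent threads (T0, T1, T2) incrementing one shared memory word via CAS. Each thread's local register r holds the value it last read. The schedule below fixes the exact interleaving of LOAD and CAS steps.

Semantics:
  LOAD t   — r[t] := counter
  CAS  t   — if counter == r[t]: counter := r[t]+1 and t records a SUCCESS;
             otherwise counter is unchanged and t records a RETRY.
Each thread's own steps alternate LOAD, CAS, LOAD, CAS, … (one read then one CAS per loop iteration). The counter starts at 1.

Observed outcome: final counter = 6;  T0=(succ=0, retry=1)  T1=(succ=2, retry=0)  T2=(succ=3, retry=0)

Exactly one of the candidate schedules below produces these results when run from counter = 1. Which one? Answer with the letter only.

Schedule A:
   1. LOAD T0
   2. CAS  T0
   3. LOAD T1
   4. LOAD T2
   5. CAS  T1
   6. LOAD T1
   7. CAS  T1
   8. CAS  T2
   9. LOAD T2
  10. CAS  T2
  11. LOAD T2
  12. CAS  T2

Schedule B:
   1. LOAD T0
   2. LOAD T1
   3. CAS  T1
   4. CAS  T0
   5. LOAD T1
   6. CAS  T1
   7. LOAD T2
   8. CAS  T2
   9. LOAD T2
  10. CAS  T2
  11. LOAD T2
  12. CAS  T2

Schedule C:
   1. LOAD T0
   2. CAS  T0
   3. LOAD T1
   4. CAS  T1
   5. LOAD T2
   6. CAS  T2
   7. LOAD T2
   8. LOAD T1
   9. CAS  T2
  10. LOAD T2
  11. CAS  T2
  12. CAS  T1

Simulating candidate B:
T0 LOAD — after: cnt=1, r=1 — load
T1 LOAD — after: cnt=1, r=1 — load
T1 CAS — after: cnt=2, r=1 — ok
T0 CAS — after: cnt=2, r=1 — retry
T1 LOAD — after: cnt=2, r=2 — load
T1 CAS — after: cnt=3, r=2 — ok
T2 LOAD — after: cnt=3, r=3 — load
T2 CAS — after: cnt=4, r=3 — ok
T2 LOAD — after: cnt=4, r=4 — load
T2 CAS — after: cnt=5, r=4 — ok
T2 LOAD — after: cnt=5, r=5 — load
T2 CAS — after: cnt=6, r=5 — ok

B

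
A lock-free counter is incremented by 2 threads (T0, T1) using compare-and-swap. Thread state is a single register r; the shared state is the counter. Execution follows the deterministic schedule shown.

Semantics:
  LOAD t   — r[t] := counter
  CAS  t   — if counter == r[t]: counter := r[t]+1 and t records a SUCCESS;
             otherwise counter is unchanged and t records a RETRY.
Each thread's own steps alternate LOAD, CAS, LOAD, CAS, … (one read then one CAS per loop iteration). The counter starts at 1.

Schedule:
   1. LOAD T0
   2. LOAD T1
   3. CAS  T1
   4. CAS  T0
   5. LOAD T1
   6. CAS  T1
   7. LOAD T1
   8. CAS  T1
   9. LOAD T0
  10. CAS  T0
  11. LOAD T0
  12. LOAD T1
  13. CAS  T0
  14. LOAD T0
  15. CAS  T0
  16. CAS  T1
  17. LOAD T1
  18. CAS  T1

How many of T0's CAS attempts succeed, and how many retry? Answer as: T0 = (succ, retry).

   1) LOAD T0:  M=1  r_T0=1
   2) LOAD T1:  M=1  r_T1=1
   3) CAS  T1:  M=2  r_T1=1 ✓
   4) CAS  T0:  M=2  r_T0=1 ✗
   5) LOAD T1:  M=2  r_T1=2
   6) CAS  T1:  M=3  r_T1=2 ✓
   7) LOAD T1:  M=3  r_T1=3
   8) CAS  T1:  M=4  r_T1=3 ✓
   9) LOAD T0:  M=4  r_T0=4
  10) CAS  T0:  M=5  r_T0=4 ✓
  11) LOAD T0:  M=5  r_T0=5
  12) LOAD T1:  M=5  r_T1=5
  13) CAS  T0:  M=6  r_T0=5 ✓
  14) LOAD T0:  M=6  r_T0=6
  15) CAS  T0:  M=7  r_T0=6 ✓
  16) CAS  T1:  M=7  r_T1=5 ✗
  17) LOAD T1:  M=7  r_T1=7
  18) CAS  T1:  M=8  r_T1=7 ✓

T0 = (3, 1)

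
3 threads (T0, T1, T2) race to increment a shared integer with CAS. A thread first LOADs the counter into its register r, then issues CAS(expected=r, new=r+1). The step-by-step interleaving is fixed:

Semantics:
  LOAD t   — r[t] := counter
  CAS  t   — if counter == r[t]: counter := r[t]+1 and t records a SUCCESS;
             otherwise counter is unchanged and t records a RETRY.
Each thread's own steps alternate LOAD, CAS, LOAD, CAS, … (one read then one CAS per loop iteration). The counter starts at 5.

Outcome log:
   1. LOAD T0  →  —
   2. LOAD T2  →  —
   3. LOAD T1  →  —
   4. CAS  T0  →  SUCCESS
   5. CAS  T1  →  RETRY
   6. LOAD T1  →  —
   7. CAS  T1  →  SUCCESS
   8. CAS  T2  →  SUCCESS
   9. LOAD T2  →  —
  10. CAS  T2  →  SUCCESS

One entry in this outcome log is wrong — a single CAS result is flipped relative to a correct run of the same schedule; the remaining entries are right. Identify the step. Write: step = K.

Correct run:
   1) LOAD T0:  M=5  r_T0=5
   2) LOAD T2:  M=5  r_T2=5
   3) LOAD T1:  M=5  r_T1=5
   4) CAS  T0:  M=6  r_T0=5 ✓
   5) CAS  T1:  M=6  r_T1=5 ✗
   6) LOAD T1:  M=6  r_T1=6
   7) CAS  T1:  M=7  r_T1=6 ✓
   8) CAS  T2:  M=7  r_T2=5 ✗
   9) LOAD T2:  M=7  r_T2=7
  10) CAS  T2:  M=8  r_T2=7 ✓
Log disagrees first at step 8.

step = 8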